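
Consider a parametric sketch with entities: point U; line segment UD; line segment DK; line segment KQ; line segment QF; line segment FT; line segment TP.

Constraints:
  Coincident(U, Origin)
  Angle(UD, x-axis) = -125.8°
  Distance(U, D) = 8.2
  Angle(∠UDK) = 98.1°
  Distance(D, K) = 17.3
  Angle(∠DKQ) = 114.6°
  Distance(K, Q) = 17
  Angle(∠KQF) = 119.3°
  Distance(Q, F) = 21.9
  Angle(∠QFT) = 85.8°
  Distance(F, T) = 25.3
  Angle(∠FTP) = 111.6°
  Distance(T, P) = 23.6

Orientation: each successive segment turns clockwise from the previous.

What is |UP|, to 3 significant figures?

13.7

U is at the origin; UD runs at -125.8° with length 8.2, so D = (-4.80, -6.65). ∠UDK = 98.1° gives DK at 152° from the x-axis; with |DK| = 17.3, K = (-20.1, 1.39). ∠DKQ = 114.6° gives KQ at 86.9° from the x-axis; with |KQ| = 17.0, Q = (-19.2, 18.4). ∠KQF = 119.3° gives QF at 26.2° from the x-axis; with |QF| = 21.9, F = (0.455, 28.0). ∠QFT = 85.8° gives FT at -68.0° from the x-axis; with |FT| = 25.3, T = (9.93, 4.58). ∠FTP = 111.6° gives TP at -136° from the x-axis; with |TP| = 23.6, P = (-7.16, -11.7). Then |UP| = |P − U| = 13.7.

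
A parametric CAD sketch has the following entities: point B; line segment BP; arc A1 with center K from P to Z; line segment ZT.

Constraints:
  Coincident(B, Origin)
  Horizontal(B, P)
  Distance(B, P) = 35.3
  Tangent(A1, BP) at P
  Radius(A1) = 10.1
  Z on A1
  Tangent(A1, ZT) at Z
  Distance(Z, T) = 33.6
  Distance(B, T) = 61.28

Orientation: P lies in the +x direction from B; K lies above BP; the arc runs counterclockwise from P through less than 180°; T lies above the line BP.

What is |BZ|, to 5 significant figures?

46.685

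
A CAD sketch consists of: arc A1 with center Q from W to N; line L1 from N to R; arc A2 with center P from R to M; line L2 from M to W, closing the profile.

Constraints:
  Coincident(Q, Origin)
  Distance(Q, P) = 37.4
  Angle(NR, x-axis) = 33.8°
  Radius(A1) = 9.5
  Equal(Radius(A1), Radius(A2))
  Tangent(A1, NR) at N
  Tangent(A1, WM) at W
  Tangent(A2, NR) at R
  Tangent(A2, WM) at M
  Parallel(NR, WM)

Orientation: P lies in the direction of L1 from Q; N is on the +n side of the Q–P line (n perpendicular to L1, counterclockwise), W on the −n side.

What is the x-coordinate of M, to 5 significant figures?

36.364

The slot axis is L1's direction at 33.8°, so u = (cos 33.8°, sin 33.8°) = (0.83098, 0.55630) and n = (−sin 33.8°, cos 33.8°) = (-0.55630, 0.83098). Q is at the origin and P lies 37.4 along u from Q, so P = 37.4·u = (31.079, 20.805). Tangency of A1 to both parallel lines with radius 9.5 puts N and W at Q ± 9.5·n: N = (-5.2848, 7.8944), W = (5.2848, -7.8944). Equal radii place R and M the same way about P: R = P + 9.5·n = (25.794, 28.700), M = P − 9.5·n = (36.364, 12.911). So M.x = 36.364.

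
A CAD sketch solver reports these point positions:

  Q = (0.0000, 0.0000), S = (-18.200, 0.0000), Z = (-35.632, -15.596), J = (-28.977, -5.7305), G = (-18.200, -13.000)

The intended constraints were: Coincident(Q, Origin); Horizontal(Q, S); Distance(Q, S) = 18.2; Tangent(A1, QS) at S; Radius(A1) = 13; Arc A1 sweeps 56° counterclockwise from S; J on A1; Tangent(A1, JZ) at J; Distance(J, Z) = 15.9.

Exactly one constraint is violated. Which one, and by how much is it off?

Distance(J, Z) = 15.9 — off by 4.00.

Q = (0.00, 0.00) ✓; Q.y = 0.00, S.y = 0.00 ✓; |QS| = 18.20 ✓; ∠(GS, SQ) = 90.00° ✓; |GS| = 13.00 ✓; bearing(G→J) − bearing(G→S) = 56.00° ✓; |GJ| = 13.00 ✓; ∠(GJ, JZ) = 90.00° ✓; |JZ| = 11.90 ✗.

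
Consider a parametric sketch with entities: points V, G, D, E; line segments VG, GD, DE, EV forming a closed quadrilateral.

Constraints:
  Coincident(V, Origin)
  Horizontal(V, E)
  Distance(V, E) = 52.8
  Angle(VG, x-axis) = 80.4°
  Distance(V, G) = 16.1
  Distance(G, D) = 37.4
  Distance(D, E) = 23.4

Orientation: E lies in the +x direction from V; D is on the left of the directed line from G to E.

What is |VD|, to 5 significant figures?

44.428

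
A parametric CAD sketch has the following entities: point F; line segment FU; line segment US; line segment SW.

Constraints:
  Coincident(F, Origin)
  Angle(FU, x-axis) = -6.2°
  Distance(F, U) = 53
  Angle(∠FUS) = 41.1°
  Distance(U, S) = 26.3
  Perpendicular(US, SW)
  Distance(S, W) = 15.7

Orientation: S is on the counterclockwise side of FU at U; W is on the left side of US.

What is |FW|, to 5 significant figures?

23.503

∠FUS = 41.1°, so US runs at -6.2° + (180° − 41.1°) = 132.70° from the x-axis; with |US| = 26.3, S = U + 26.3·(cos 132.70°, sin 132.70°) = (34.854, 13.604). US is perpendicular to SW; with |SW| = 15.7 on the left of US, W = S + 15.7·(-0.73491, -0.67816) = (23.316, 2.9572). Then |FW| = |W − F| = 23.503.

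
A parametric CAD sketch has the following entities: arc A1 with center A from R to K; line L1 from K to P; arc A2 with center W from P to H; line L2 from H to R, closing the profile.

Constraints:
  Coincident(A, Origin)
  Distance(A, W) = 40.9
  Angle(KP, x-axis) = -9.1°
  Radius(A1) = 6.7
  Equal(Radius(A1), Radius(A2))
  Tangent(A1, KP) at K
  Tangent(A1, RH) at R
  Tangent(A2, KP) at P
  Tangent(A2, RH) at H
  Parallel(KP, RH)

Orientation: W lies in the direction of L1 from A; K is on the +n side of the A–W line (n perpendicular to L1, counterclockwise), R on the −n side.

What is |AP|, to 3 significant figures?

41.4

The slot axis is L1's direction at -9.1°, so u = (cos -9.1°, sin -9.1°) = (0.987, -0.158) and n = (−sin -9.1°, cos -9.1°) = (0.158, 0.987). A is at the origin and W lies 40.9 along u from A, so W = 40.9·u = (40.4, -6.47). Tangency of A1 to both parallel lines with radius 6.7 puts K and R at A ± 6.7·n: K = (1.06, 6.62), R = (-1.06, -6.62). Equal radii place P and H the same way about W: P = W + 6.7·n = (41.4, 0.147), H = W − 6.7·n = (39.3, -13.1). Then |AP| = |P − A| = 41.4.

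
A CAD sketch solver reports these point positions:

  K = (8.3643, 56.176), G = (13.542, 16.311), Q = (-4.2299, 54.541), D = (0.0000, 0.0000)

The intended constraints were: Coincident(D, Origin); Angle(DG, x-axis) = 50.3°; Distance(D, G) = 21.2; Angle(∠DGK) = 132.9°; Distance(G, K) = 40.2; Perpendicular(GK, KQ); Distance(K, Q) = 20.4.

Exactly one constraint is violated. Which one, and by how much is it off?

Distance(K, Q) = 20.4 — off by 7.70.

D = (0.00, 0.00) ✓; DG at 50.30° ✓; |DG| = 21.20 ✓; ∠DGK = 132.9° ✓; |GK| = 40.20 ✓; ∠(GK, KQ) = 90.00° ✓; |KQ| = 12.70 ✗.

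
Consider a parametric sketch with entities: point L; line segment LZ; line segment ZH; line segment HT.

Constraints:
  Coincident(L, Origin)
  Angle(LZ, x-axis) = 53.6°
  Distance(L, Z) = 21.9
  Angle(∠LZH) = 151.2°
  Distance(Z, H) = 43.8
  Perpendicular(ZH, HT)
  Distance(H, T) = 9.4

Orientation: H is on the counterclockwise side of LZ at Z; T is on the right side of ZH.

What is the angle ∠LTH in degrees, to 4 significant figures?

72.43°

L is at the origin; LZ runs at 53.6° with length 21.9, so Z = 21.9·(cos 53.6°, sin 53.6°) = (13.00, 17.63). ∠LZH = 151.2°, so ZH runs at 53.6° + (180° − 151.2°) = 82.40° from the x-axis; with |ZH| = 43.8, H = Z + 43.8·(cos 82.40°, sin 82.40°) = (18.79, 61.04). The perpendicularity gives HT at right angles to ZH; with |HT| = 9.4 on the right of ZH, T = H + 9.4·(0.9912, -0.1323) = (28.11, 59.80). Then cos ∠LTH = TL·TH / (|TL||TH|), giving 72.43°.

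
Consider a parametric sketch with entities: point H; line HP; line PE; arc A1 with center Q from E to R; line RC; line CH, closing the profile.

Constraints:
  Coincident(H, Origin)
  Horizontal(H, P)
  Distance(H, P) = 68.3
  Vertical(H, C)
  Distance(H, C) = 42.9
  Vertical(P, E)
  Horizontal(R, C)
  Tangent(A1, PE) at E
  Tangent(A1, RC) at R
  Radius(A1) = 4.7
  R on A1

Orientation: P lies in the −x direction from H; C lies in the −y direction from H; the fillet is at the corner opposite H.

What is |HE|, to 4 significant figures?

78.26

H is at the origin; HP is horizontal with |HP| = 68.3 and P on the −x side, so P = (-68.30, 0.000). HC is vertical with |HC| = 42.9 and C on the −y side, so C = (0.000, -42.90). The virtual corner opposite H is at (-68.30, -42.90). Since A1 is tangent to PE there, QE ⟂ PE and the tangent condition forces QR to be normal to RC, with radius 4.7, so the center Q sits 4.7 in from both sides at Q = (-63.60, -38.20). That places the tangent points at E = (-68.30, -38.20) on PE and R = (-63.60, -42.90) on RC. Then |HE| = |E − H| = 78.26.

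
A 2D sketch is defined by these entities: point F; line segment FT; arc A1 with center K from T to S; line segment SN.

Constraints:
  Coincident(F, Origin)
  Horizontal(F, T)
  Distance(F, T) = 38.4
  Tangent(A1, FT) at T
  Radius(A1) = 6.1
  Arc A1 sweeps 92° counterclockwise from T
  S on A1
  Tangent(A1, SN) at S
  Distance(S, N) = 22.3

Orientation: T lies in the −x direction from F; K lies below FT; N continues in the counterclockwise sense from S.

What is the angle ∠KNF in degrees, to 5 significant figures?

43.510°

F is at the origin; F and T share the same y with |FT| = 38.4 and T on the −x side, so T = (-38.400, 0.0000). Since A1 is tangent to FT there, KT ⟂ FT, so K = T + (0, -6.1) = (-38.400, -6.1000). On A1, T sits at bearing 90° from K; a 92° counterclockwise sweep puts S at bearing 182°, so S = K + 6.1·(cos 182°, sin 182°) = (-44.496, -6.3129). The tangent condition forces KS to be normal to SN, so SN runs along (−sin 182°, cos 182°); with |SN| = 22.3, N = (-43.718, -28.599). Then cos ∠KNF = NK·NF / (|NK||NF|), giving 43.510°.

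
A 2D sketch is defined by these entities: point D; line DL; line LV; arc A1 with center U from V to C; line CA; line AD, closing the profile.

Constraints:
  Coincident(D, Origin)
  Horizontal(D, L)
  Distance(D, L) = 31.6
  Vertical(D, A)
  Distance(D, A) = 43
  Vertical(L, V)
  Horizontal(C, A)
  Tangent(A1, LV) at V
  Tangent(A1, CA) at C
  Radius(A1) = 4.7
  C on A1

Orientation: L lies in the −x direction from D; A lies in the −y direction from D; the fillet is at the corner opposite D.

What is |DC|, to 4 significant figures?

50.72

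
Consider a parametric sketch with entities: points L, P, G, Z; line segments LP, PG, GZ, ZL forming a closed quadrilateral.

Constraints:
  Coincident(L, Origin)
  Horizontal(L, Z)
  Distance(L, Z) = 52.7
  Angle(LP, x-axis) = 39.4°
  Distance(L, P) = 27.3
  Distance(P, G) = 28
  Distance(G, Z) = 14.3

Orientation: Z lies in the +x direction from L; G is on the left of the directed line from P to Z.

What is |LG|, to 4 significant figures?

50.77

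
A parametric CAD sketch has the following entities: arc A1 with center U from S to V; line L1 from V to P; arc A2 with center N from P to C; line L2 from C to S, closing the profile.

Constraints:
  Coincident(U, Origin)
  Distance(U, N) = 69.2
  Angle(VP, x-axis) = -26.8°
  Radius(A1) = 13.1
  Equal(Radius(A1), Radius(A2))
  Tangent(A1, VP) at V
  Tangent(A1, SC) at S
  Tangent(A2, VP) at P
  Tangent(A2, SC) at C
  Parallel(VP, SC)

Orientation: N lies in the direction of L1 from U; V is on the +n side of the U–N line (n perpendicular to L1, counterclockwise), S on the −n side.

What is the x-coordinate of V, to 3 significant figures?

5.91

The slot axis is L1's direction at -26.8°, so u = (cos -26.8°, sin -26.8°) = (0.893, -0.451) and n = (−sin -26.8°, cos -26.8°) = (0.451, 0.893). U is at the origin and N lies 69.2 along u from U, so N = 69.2·u = (61.8, -31.2). Tangency of A1 to both parallel lines with radius 13.1 puts V and S at U ± 13.1·n: V = (5.91, 11.7), S = (-5.91, -11.7). So V.x = 5.91.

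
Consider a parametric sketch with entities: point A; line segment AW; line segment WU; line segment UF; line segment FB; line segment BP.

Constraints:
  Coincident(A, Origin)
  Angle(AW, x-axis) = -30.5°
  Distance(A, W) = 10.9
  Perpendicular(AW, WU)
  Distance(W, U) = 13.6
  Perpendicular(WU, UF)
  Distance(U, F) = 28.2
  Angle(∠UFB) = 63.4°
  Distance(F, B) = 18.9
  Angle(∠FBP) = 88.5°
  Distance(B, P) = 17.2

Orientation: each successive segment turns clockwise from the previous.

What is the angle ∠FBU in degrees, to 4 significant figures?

76.03°

WU is perpendicular to UF, so UF runs at 149.5°; with |UF| = 28.2, F = (-21.81, -2.938). ∠UFB = 63.4° gives FB at 32.90° from the x-axis; with |FB| = 18.9, B = (-5.940, 7.328). Then cos ∠FBU = BF·BU / (|BF||BU|), giving 76.03°.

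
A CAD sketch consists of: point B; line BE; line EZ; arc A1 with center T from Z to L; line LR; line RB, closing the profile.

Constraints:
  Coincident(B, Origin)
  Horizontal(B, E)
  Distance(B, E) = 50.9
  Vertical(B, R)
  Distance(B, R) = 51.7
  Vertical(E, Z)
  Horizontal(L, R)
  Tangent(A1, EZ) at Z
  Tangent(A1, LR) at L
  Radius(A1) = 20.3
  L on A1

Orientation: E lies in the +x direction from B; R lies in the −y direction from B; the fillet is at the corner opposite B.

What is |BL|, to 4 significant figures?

60.08

B is at the origin; BE is horizontal with |BE| = 50.9 and E on the +x side, so E = (50.90, 0.000). BR is vertical with |BR| = 51.7 and R on the −y side, so R = (0.000, -51.70). The virtual corner opposite B is at (50.90, -51.70). The tangent condition forces TZ to be normal to EZ and A1 meets LR tangentially, so TL is at right angles to LR, with radius 20.3, so the center T sits 20.3 in from both sides at T = (30.60, -31.40). That places the tangent points at Z = (50.90, -31.40) on EZ and L = (30.60, -51.70) on LR. Then |BL| = |L − B| = 60.08.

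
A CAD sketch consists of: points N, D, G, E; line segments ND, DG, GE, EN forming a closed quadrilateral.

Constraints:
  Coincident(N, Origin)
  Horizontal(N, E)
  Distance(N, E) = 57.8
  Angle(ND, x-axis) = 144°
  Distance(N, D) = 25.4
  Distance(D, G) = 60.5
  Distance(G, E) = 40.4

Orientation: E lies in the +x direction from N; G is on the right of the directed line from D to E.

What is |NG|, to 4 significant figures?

35.23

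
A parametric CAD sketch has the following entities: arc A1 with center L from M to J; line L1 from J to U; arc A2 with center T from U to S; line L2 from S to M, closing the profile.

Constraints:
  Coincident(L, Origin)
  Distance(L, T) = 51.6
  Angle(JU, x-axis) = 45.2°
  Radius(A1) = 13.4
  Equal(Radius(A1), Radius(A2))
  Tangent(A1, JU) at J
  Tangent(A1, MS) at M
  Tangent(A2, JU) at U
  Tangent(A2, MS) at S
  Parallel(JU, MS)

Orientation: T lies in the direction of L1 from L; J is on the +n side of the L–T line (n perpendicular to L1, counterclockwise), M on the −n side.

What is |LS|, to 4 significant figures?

53.31

The slot axis is L1's direction at 45.2°, so u = (cos 45.2°, sin 45.2°) = (0.7046, 0.7096) and n = (−sin 45.2°, cos 45.2°) = (-0.7096, 0.7046). L is at the origin and T lies 51.6 along u from L, so T = 51.6·u = (36.36, 36.61). Tangency of A1 to both parallel lines with radius 13.4 puts J and M at L ± 13.4·n: J = (-9.508, 9.442), M = (9.508, -9.442). Equal radii place U and S the same way about T: U = T + 13.4·n = (26.85, 46.06), S = T − 13.4·n = (45.87, 27.17). Then |LS| = |S − L| = 53.31.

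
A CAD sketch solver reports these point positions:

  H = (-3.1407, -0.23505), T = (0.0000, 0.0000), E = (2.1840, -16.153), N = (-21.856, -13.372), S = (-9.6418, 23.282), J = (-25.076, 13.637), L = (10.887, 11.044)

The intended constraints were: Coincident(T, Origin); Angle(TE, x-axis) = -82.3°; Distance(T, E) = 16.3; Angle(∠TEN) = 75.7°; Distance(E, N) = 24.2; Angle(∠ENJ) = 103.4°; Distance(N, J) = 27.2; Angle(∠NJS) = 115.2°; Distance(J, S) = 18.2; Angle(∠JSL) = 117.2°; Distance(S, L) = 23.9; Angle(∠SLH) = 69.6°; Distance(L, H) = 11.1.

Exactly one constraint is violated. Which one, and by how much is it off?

Distance(L, H) = 11.1 — off by 6.90.

T = (0.00, 0.00) ✓; TE at -82.30° ✓; |TE| = 16.30 ✓; ∠TEN = 75.70° ✓; |EN| = 24.20 ✓; ∠ENJ = 103.4° ✓; |NJ| = 27.20 ✓; ∠NJS = 115.2° ✓; |JS| = 18.20 ✓; ∠JSL = 117.2° ✓; |SL| = 23.90 ✓; ∠SLH = 69.60° ✓; |LH| = 18.00 ✗.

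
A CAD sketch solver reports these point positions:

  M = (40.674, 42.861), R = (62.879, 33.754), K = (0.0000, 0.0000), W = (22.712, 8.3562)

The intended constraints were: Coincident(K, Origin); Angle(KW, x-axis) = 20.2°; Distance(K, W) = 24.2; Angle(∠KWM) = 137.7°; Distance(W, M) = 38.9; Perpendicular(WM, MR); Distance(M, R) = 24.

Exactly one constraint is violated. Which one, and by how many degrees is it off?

Perpendicular(WM, MR) — off by 5.20°.

K = (0.00, 0.00) ✓; KW at 20.20° ✓; |KW| = 24.20 ✓; ∠KWM = 137.7° ✓; |WM| = 38.90 ✓; ∠(WM, MR) = 84.80° ✗; |MR| = 24.00 ✓.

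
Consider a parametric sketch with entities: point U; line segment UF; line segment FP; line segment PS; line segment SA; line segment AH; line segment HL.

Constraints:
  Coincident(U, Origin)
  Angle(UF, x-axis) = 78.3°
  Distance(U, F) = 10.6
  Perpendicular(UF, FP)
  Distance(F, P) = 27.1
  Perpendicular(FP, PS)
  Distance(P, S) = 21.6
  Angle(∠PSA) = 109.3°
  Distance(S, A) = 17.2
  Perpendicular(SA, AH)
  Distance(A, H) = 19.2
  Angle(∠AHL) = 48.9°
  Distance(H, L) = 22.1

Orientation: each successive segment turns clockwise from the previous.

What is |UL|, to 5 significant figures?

25.940

U is at the origin; UF runs at 78.3° with length 10.6, so F = (2.1495, 10.380). The perpendicularity gives FP at right angles to UF, so FP runs at -11.700°; with |FP| = 27.1, P = (28.686, 4.8842). FP is perpendicular to PS, so PS runs at -101.70°; with |PS| = 21.6, S = (24.306, -16.267). ∠PSA = 109.3° gives SA at -172.40° from the x-axis; with |SA| = 17.2, A = (7.2574, -18.542). SA ⟂ AH, so AH runs at 97.600°; with |AH| = 19.2, H = (4.7180, 0.48954). ∠AHL = 48.9° gives HL at -33.500° from the x-axis; with |HL| = 22.1, L = (23.147, -11.708). Then |UL| = |L − U| = 25.940.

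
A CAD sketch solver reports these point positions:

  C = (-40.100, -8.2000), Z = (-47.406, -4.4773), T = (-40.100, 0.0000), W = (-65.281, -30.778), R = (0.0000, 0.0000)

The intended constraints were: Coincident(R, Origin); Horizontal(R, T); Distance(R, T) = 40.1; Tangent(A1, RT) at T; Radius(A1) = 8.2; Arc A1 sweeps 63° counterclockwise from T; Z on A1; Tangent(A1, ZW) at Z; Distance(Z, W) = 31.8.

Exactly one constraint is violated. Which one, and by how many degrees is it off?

Tangent(A1, ZW) at Z — off by 7.20°.

R = (0.00, 0.00) ✓; R.y = 0.00, T.y = 0.00 ✓; |RT| = 40.10 ✓; ∠(CT, TR) = 90.00° ✓; |CT| = 8.200 ✓; bearing(C→Z) − bearing(C→T) = 63.00° ✓; |CZ| = 8.200 ✓; ∠(CZ, ZW) = 97.20° ✗; |ZW| = 31.80 ✓.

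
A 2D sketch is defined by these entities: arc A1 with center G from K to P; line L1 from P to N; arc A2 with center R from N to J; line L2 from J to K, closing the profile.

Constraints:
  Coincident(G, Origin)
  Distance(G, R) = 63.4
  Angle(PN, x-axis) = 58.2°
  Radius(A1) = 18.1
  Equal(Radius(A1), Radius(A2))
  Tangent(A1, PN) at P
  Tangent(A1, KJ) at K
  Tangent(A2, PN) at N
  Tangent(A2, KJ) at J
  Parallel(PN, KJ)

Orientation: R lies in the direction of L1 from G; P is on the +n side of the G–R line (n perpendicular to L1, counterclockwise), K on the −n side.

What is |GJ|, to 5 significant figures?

65.933

The slot axis is L1's direction at 58.2°, so u = (cos 58.2°, sin 58.2°) = (0.52696, 0.84989) and n = (−sin 58.2°, cos 58.2°) = (-0.84989, 0.52696). G is at the origin and R lies 63.4 along u from G, so R = 63.4·u = (33.409, 53.883). Tangency of A1 to both parallel lines with radius 18.1 puts P and K at G ± 18.1·n: P = (-15.383, 9.5379), K = (15.383, -9.5379). Equal radii place N and J the same way about R: N = R + 18.1·n = (18.026, 63.421), J = R − 18.1·n = (48.792, 44.345). Then |GJ| = |J − G| = 65.933.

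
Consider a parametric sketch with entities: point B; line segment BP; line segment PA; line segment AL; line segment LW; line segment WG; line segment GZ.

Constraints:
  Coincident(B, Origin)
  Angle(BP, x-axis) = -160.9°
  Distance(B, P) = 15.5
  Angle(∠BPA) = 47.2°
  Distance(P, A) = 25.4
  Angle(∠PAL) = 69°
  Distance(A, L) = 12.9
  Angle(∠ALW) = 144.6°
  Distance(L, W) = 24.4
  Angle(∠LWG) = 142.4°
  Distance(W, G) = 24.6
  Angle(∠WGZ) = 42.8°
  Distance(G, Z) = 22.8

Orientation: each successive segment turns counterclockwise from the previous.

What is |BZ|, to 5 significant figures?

16.948

∠LWG = 142.4° gives WG at 155.90° from the x-axis; with |WG| = 24.6, G = (-24.670, 27.294). ∠WGZ = 42.8° gives GZ at -66.900° from the x-axis; with |GZ| = 22.8, Z = (-15.724, 6.3221). Then |BZ| = |Z − B| = 16.948.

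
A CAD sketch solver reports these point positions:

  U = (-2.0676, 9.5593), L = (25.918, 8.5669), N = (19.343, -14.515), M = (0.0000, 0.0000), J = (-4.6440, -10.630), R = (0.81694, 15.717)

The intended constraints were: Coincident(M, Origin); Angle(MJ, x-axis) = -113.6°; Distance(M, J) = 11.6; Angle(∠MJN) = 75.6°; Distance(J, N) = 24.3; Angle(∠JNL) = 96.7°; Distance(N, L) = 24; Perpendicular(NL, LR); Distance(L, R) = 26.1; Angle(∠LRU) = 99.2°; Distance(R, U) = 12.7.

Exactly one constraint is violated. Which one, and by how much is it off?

Distance(R, U) = 12.7 — off by 5.90.

M = (0.00, 0.00) ✓; MJ at -113.6° ✓; |MJ| = 11.60 ✓; ∠MJN = 75.60° ✓; |JN| = 24.30 ✓; ∠JNL = 96.70° ✓; |NL| = 24.00 ✓; ∠(NL, LR) = 90.00° ✓; |LR| = 26.10 ✓; ∠LRU = 99.20° ✓; |RU| = 6.800 ✗.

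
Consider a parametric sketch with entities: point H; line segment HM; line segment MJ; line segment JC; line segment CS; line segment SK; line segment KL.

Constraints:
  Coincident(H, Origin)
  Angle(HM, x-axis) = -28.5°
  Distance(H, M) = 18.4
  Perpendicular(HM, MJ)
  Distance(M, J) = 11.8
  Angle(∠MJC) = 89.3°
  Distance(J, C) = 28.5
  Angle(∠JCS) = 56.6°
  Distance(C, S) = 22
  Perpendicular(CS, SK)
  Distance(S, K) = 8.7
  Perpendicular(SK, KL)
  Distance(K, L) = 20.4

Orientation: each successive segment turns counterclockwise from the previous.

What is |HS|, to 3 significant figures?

7.13

H is at the origin; HM runs at -28.5° with length 18.4, so M = (16.2, -8.78). The perpendicularity gives MJ at right angles to HM, so MJ runs at 61.5°; with |MJ| = 11.8, J = (21.8, 1.59). ∠MJC = 89.3° gives JC at 152° from the x-axis; with |JC| = 28.5, C = (-3.41, 14.9). ∠JCS = 56.6° gives CS at -84.4° from the x-axis; with |CS| = 22.0, S = (-1.26, -7.01). Then |HS| = |S − H| = 7.13.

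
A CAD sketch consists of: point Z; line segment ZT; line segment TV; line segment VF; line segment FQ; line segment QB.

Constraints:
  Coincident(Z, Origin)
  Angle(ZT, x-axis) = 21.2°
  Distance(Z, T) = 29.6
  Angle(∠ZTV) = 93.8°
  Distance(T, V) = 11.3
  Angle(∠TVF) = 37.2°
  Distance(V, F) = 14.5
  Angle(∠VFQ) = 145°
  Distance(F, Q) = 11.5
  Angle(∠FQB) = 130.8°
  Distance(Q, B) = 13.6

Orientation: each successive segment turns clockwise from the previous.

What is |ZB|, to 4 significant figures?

35.77

∠VFQ = 145.0° gives FQ at 117.2° from the x-axis; with |FQ| = 11.5, Q = (14.29, 17.45). ∠FQB = 130.8° gives QB at 68.00° from the x-axis; with |QB| = 13.6, B = (19.38, 30.06). Then |ZB| = |B − Z| = 35.77.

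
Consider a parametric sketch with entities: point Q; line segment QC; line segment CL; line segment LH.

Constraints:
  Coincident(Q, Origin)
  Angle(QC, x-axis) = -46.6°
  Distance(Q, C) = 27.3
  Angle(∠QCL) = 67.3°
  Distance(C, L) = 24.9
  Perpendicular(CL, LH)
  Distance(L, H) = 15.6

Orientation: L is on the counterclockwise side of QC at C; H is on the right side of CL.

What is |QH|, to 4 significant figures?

43.24

Q is at the origin; QC runs at -46.6° with length 27.3, so C = 27.3·(cos -46.6°, sin -46.6°) = (18.76, -19.84). ∠QCL = 67.3°, so CL runs at -46.6° + (180° − 67.3°) = 66.10° from the x-axis; with |CL| = 24.9, L = C + 24.9·(cos 66.10°, sin 66.10°) = (28.85, 2.929). CL ⟂ LH; with |LH| = 15.6 on the right of CL, H = L + 15.6·(0.9143, -0.4051) = (43.11, -3.391). Then |QH| = |H − Q| = 43.24.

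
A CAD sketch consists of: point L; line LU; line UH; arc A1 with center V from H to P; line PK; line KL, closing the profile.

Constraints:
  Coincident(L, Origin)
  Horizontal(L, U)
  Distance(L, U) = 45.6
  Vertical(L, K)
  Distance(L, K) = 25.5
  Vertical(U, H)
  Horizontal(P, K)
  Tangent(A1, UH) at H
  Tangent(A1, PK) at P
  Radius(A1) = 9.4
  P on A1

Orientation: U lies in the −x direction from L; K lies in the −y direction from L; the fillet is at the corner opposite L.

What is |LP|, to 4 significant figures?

44.28

The virtual corner opposite L is at (-45.60, -25.50). A1 meets UH tangentially, so VH is at right angles to UH and tangency of A1 to PK means the radius VP is perpendicular to PK, with radius 9.4, so the center V sits 9.4 in from both sides at V = (-36.20, -16.10). That places the tangent points at H = (-45.60, -16.10) on UH and P = (-36.20, -25.50) on PK. Then |LP| = |P − L| = 44.28.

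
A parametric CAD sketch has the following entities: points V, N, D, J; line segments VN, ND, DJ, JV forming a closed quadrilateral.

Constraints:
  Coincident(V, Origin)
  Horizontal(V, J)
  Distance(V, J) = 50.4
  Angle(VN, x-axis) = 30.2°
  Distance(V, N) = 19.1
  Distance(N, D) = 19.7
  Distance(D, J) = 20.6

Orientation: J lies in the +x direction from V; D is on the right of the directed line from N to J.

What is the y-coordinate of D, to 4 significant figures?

-4.468

Checks: |VJ| = 50.40 ✓; |VN| = 19.10 ✓; |ND| = 19.70 ✓; |DJ| = 20.60 ✓.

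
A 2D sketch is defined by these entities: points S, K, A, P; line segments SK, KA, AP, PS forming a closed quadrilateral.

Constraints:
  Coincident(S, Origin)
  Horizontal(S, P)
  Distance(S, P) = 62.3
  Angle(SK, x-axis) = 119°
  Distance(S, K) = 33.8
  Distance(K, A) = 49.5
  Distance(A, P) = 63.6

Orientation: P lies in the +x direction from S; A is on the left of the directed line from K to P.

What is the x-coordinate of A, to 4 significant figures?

27.19

Checks: SK at 119.0° ✓; |KA| = 49.50 ✓; |AP| = 63.60 ✓.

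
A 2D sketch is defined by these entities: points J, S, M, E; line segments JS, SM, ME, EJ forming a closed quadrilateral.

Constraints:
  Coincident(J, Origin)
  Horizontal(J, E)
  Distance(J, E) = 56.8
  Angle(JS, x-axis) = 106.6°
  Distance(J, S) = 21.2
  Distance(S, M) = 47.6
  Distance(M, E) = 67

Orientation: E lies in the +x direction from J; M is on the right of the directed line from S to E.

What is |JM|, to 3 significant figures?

27.6

Checks: |SM| = 47.60 ✓; |ME| = 67.00 ✓.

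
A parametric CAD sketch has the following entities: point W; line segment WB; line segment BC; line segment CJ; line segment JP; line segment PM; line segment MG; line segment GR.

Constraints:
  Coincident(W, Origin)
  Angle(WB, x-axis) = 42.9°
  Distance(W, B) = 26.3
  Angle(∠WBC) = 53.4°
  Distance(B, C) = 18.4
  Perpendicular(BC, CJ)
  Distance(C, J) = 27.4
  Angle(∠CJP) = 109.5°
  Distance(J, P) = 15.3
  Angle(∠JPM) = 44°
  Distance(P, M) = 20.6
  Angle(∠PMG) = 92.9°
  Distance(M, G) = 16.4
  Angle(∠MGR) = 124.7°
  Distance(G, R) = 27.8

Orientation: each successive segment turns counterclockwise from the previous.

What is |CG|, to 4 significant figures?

22.84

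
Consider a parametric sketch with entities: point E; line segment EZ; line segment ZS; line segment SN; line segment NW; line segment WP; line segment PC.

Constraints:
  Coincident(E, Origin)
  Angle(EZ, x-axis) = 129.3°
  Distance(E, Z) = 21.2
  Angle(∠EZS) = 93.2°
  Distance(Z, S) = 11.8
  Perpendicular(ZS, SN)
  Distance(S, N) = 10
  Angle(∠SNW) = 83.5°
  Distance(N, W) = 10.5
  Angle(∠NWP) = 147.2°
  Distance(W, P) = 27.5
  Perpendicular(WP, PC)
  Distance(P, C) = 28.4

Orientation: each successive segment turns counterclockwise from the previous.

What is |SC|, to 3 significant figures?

33.5

E is at the origin; EZ runs at 129.3° with length 21.2, so Z = (-13.4, 16.4). ∠EZS = 93.2° gives ZS at -144° from the x-axis; with |ZS| = 11.8, S = (-23.0, 9.45). ZS is perpendicular to SN, so SN runs at -53.9°; with |SN| = 10.0, N = (-17.1, 1.37). ∠SNW = 83.5° gives NW at 42.6° from the x-axis; with |NW| = 10.5, W = (-9.34, 8.48). ∠NWP = 147.2° gives WP at 75.4° from the x-axis; with |WP| = 27.5, P = (-2.41, 35.1). The perpendicularity gives PC at right angles to WP, so PC runs at 165°; with |PC| = 28.4, C = (-29.9, 42.3). Then |SC| = |C − S| = 33.5.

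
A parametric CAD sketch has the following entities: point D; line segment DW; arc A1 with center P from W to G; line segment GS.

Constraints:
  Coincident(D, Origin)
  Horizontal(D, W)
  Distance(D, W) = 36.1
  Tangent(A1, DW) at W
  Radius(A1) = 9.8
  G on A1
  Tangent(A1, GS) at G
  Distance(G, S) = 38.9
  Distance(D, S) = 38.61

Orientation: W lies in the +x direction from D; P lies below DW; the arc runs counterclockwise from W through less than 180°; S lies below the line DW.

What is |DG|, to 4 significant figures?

28.13

D is at the origin; DW is horizontal with |DW| = 36.1 and W on the +x side, so W = (36.10, 0.000). The tangent condition forces PW to be normal to DW, so P = W + (0, -9.8) = (36.10, -9.800). Since PG ⟂ GS (tangency), |PS| = √(9.8² + 38.9²) = 40.12 regardless of where G sits on A1. So S lies on both circle(D, 38.61) and circle(P, 40.12); the below-DW intersection is S = (7.454, -37.88). G is the foot of the tangent from S: G = (27.74, -4.690).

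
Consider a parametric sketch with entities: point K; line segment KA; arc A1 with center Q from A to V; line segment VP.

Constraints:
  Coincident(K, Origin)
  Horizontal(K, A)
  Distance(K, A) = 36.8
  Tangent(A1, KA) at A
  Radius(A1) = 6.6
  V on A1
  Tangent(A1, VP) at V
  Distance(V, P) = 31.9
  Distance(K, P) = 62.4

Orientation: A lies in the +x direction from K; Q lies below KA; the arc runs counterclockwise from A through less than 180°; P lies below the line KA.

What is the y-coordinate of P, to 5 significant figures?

-35.898

K is at the origin; KA is horizontal with |KA| = 36.8 and A on the +x side, so A = (36.800, 0.0000). A1 meets KA tangentially, so QA is at right angles to KA, so Q = A + (0, -6.6) = (36.800, -6.6000). Since QV ⟂ VP (tangency), |QP| = √(6.6² + 31.9²) = 32.576 regardless of where V sits on A1. So P lies on both circle(K, 62.4) and circle(Q, 32.576); the below-KA intersection is P = (51.040, -35.898). V is the foot of the tangent from P: V = (31.572, -10.628).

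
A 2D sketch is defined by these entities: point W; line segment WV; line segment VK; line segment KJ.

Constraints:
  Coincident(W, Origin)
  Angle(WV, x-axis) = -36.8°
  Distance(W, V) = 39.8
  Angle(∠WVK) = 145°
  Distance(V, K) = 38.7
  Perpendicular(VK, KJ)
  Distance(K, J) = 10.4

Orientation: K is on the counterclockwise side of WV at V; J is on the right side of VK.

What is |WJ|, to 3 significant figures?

78.7

∠WVK = 145.0°, so VK runs at -36.8° + (180° − 145.0°) = -1.80° from the x-axis; with |VK| = 38.7, K = V + 38.7·(cos -1.80°, sin -1.80°) = (70.6, -25.1). VK ⟂ KJ; with |KJ| = 10.4 on the right of VK, J = K + 10.4·(-0.0314, -1.00) = (70.2, -35.5). Then |WJ| = |J − W| = 78.7.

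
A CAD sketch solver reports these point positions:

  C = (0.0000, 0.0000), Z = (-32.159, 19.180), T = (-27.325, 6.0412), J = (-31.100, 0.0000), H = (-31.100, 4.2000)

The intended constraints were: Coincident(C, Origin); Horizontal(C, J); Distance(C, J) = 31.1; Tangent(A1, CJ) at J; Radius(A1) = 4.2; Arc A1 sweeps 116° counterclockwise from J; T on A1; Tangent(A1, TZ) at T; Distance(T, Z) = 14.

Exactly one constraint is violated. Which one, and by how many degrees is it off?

Tangent(A1, TZ) at T — off by 5.80°.

C = (0.00, 0.00) ✓; C.y = 0.00, J.y = 0.00 ✓; |CJ| = 31.10 ✓; ∠(HJ, JC) = 90.00° ✓; |HJ| = 4.200 ✓; bearing(H→T) − bearing(H→J) = 116.0° ✓; |HT| = 4.200 ✓; ∠(HT, TZ) = 95.80° ✗; |TZ| = 14.00 ✓.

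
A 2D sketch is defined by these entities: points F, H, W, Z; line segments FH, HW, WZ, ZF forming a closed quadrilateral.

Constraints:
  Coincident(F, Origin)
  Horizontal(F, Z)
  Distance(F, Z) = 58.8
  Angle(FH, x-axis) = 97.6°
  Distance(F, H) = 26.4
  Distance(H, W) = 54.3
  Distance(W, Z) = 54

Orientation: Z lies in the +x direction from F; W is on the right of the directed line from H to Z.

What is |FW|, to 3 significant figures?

28.4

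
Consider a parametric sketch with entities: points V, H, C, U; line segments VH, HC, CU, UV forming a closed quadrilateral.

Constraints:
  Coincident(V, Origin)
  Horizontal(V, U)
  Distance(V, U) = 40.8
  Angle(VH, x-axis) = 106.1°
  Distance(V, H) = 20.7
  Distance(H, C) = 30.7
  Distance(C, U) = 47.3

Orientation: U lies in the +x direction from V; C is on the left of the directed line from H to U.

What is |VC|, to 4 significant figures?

44.07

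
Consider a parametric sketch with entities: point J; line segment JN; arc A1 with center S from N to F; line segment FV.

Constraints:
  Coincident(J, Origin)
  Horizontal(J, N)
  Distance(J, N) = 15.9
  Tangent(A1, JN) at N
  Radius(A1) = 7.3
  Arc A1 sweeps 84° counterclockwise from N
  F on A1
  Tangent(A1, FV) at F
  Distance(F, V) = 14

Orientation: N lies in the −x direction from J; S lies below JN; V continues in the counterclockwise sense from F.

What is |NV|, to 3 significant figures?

22.2

On A1, N sits at bearing 90° from S; an 84° counterclockwise sweep puts F at bearing 174°, so F = S + 7.3·(cos 174°, sin 174°) = (-23.2, -6.54). A1 meets FV tangentially, so SF is at right angles to FV, so FV runs along (−sin 174°, cos 174°); with |FV| = 14.0, V = (-24.6, -20.5). Then |NV| = |V − N| = 22.2.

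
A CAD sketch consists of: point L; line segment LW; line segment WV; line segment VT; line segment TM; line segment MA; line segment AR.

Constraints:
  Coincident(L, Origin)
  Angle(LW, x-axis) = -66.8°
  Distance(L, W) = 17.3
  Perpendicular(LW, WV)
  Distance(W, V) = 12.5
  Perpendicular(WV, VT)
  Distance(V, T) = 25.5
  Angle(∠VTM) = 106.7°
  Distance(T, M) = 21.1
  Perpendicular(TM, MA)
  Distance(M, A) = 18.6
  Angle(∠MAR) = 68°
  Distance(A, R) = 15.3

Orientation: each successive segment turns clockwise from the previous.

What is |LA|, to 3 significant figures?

13.5

L is at the origin; LW runs at -66.8° with length 17.3, so W = (6.82, -15.9). The perpendicularity gives WV at right angles to LW, so WV runs at -157°; with |WV| = 12.5, V = (-4.67, -20.8). WV is perpendicular to VT, so VT runs at 113°; with |VT| = 25.5, T = (-14.7, 2.61). ∠VTM = 106.7° gives TM at 39.9° from the x-axis; with |TM| = 21.1, M = (1.47, 16.1). The perpendicularity gives MA at right angles to TM, so MA runs at -50.1°; with |MA| = 18.6, A = (13.4, 1.88). Then |LA| = |A − L| = 13.5.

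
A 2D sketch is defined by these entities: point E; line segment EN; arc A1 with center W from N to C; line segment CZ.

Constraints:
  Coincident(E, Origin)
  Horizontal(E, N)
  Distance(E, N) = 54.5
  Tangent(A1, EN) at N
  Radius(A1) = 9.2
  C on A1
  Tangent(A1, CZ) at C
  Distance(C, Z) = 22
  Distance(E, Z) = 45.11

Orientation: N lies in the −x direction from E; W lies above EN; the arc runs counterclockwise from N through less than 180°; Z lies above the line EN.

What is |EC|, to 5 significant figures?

46.415

Checks: E = (0.00, 0.00) ✓; |WC| = 9.200 ✓; ∠(WC, CZ) = 90.00° ✓; |CZ| = 22.00 ✓; |EZ| = 45.11 ✓.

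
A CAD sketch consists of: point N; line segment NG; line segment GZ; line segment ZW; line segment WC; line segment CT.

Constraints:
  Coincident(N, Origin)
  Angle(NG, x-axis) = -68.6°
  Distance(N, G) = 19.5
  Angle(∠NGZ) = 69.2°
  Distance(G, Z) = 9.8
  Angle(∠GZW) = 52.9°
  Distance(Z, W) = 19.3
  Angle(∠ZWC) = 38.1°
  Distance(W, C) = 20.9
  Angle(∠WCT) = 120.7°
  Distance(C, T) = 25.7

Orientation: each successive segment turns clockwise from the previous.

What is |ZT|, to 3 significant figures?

21.4

∠ZWC = 38.1° gives WC at -88.4° from the x-axis; with |WC| = 20.9, C = (9.38, -23.6). ∠WCT = 120.7° gives CT at -148° from the x-axis; with |CT| = 25.7, T = (-12.3, -37.4). Then |ZT| = |T − Z| = 21.4.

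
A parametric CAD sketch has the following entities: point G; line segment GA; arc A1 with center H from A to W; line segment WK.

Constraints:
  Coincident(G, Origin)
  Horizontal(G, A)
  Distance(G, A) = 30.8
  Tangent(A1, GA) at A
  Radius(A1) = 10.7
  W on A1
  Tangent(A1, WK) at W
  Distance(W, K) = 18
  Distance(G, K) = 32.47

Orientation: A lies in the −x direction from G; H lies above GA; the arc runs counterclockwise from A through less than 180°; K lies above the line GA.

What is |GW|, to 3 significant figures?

22.2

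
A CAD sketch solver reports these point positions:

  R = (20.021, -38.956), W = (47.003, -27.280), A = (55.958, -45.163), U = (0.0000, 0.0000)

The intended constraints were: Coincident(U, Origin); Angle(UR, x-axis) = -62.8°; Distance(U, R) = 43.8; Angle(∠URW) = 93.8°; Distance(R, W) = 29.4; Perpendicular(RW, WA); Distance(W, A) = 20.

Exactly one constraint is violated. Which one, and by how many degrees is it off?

Perpendicular(RW, WA) — off by 3.20°.

U = (0.00, 0.00) ✓; UR at -62.80° ✓; |UR| = 43.80 ✓; ∠URW = 93.80° ✓; |RW| = 29.40 ✓; ∠(RW, WA) = 86.80° ✗; |WA| = 20.00 ✓.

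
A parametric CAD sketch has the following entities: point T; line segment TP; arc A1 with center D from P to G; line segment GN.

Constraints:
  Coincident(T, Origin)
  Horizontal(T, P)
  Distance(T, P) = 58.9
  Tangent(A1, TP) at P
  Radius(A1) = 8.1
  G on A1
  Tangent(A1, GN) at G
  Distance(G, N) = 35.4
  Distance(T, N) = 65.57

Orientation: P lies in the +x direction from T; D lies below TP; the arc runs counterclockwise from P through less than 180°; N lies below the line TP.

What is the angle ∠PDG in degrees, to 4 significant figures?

87.68°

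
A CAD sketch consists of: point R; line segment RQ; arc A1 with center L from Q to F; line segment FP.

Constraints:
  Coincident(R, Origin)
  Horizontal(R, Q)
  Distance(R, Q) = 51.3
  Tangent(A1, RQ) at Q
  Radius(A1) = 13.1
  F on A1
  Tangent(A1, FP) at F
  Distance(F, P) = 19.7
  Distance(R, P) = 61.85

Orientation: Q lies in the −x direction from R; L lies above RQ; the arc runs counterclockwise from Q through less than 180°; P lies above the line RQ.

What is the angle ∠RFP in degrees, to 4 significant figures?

146.1°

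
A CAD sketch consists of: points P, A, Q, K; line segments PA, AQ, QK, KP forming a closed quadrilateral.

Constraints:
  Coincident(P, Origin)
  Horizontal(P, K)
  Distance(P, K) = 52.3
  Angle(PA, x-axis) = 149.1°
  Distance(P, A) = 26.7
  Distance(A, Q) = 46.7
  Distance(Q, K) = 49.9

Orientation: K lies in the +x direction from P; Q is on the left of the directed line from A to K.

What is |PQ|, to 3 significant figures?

40.5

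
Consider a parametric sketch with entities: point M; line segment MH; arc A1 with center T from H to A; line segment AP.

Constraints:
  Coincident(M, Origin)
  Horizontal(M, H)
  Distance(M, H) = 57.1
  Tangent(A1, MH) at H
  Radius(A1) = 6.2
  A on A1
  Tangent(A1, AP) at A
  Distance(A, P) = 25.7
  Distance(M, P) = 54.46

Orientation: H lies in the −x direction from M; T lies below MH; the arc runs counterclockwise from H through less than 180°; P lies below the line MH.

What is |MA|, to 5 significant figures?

62.703

M is at the origin; M and H share the same y with |MH| = 57.1 and H on the −x side, so H = (-57.100, 0.0000). The tangent condition forces TH to be normal to MH, so T = H + (0, -6.2) = (-57.100, -6.2000). Since TA ⟂ AP (tangency), |TP| = √(6.2² + 25.7²) = 26.437 regardless of where A sits on A1. So P lies on both circle(M, 54.46) and circle(T, 26.437); the below-MH intersection is P = (-45.485, -29.949). A is the foot of the tangent from P: A = (-61.876, -10.154).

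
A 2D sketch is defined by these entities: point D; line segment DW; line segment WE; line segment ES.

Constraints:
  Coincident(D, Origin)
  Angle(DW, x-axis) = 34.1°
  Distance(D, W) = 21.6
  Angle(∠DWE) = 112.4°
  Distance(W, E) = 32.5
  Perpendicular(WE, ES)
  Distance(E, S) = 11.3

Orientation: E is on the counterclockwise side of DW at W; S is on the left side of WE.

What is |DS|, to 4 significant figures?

41.64

∠DWE = 112.4°, so WE runs at 34.1° + (180° − 112.4°) = 101.7° from the x-axis; with |WE| = 32.5, E = W + 32.5·(cos 101.7°, sin 101.7°) = (11.30, 43.93). WE ⟂ ES; with |ES| = 11.3 on the left of WE, S = E + 11.3·(-0.9792, -0.2028) = (0.2303, 41.64). Then |DS| = |S − D| = 41.64.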